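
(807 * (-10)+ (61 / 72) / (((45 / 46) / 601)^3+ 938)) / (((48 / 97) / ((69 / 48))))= -3211554639706226389894493 / 136994609546044598016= -23442.93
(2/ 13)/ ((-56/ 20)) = -5/ 91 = -0.05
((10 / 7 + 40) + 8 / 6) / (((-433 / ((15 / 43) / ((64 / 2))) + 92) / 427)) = -136945 / 297214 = -0.46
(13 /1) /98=13 /98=0.13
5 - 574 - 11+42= -538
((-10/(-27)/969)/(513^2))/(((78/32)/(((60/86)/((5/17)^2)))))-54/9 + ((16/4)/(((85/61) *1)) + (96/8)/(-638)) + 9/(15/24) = 69074218178502068/6138959478157935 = 11.25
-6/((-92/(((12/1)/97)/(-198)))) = -0.00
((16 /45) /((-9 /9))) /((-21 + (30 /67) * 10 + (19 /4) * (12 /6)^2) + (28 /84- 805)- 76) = 0.00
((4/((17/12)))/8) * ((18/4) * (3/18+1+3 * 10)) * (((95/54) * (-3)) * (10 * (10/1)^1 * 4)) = -104500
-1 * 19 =-19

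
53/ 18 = 2.94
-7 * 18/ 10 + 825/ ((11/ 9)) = 3312/ 5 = 662.40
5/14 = 0.36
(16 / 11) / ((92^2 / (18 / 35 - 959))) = -33547 / 203665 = -0.16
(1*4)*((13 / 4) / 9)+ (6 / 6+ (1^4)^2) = 31 / 9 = 3.44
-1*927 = -927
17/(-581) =-17/581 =-0.03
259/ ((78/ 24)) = 1036/ 13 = 79.69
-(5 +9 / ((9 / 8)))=-13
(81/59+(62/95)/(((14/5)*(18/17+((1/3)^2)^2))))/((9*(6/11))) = 63558/196175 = 0.32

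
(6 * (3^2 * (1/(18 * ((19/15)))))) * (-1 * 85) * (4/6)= -2550/19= -134.21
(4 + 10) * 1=14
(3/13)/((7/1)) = 3/91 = 0.03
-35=-35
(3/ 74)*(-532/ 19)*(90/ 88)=-945/ 814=-1.16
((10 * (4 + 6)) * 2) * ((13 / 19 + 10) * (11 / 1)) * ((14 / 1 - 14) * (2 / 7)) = 0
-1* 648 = -648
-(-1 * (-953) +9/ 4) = -3821/ 4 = -955.25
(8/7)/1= 8/7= 1.14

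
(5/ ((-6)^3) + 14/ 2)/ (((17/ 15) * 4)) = 7535/ 4896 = 1.54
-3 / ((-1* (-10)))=-3 / 10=-0.30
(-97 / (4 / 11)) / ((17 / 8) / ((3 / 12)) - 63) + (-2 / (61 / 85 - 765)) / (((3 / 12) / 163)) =1967 / 298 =6.60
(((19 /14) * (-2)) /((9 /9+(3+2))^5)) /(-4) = 19 /217728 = 0.00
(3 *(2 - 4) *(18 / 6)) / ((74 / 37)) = -9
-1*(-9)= 9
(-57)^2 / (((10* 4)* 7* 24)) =1083 / 2240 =0.48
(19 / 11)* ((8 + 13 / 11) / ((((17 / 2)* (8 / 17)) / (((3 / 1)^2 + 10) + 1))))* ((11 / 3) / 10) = 29.08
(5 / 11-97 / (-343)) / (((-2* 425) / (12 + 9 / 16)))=-279591 / 25656400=-0.01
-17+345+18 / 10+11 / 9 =14896 / 45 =331.02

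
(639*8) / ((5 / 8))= 40896 / 5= 8179.20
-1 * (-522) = 522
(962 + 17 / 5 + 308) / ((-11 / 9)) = -57303 / 55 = -1041.87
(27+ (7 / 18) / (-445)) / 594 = 216263 / 4757940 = 0.05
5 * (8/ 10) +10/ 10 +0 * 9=5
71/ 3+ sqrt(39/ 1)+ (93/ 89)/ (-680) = sqrt(39)+ 4296641/ 181560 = 29.91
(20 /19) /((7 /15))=300 /133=2.26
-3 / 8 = -0.38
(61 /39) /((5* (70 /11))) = 671 /13650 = 0.05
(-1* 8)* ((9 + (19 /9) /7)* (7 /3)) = -4688 /27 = -173.63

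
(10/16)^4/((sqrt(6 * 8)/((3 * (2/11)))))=625 * sqrt(3)/90112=0.01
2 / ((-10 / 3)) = -3 / 5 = -0.60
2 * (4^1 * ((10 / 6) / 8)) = 5 / 3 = 1.67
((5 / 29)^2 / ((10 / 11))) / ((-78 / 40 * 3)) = -550 / 98397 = -0.01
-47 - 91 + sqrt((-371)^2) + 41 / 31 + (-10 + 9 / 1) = 7233 / 31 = 233.32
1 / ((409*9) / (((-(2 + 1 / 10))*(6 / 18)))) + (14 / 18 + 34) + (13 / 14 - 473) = -18779584 / 42945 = -437.29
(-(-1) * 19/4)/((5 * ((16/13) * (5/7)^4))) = 593047/200000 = 2.97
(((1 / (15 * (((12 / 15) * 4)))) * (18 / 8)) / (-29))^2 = 9 / 3444736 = 0.00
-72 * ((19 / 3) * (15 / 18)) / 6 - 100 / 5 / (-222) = -2340 / 37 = -63.24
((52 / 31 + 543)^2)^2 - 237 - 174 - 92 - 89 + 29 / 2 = 162567696744134495 / 1847042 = 88015159776.62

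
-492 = -492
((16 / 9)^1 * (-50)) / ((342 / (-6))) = 800 / 513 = 1.56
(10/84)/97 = 5/4074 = 0.00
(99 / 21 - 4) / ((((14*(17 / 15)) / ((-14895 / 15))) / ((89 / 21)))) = -2209425 / 11662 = -189.46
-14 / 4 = -3.50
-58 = -58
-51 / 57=-17 / 19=-0.89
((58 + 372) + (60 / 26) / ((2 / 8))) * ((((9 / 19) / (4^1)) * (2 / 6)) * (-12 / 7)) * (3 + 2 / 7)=-1181970 / 12103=-97.66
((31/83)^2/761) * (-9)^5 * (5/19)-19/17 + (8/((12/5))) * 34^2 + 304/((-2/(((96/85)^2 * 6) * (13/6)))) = 2868969498501302/2159004505425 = 1328.84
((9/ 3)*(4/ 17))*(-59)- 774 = -13866/ 17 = -815.65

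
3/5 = 0.60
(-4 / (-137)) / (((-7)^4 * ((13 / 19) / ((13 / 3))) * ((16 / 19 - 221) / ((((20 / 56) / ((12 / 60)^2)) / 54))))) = -45125 / 780159948057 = -0.00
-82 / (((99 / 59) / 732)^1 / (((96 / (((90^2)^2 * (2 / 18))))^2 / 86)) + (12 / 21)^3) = -809803792 / 11226621928795813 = -0.00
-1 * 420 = -420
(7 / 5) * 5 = 7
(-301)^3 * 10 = -272709010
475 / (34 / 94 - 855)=-22325 / 40168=-0.56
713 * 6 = 4278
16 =16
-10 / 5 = -2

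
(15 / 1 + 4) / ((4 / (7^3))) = 6517 / 4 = 1629.25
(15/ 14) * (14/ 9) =5/ 3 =1.67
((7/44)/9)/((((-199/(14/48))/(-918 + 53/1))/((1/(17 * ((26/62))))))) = 0.00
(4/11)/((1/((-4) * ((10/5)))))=-32/11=-2.91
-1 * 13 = -13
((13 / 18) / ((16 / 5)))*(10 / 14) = 325 / 2016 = 0.16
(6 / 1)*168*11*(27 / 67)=299376 / 67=4468.30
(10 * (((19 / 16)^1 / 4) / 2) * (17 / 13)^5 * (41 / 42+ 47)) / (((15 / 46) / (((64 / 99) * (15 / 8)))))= 480870069475 / 475026552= 1012.30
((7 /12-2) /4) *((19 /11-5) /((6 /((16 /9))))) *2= 68 /99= 0.69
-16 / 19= -0.84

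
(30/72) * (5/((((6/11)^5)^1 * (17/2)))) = 4026275/793152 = 5.08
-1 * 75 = -75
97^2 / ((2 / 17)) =159953 / 2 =79976.50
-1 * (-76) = 76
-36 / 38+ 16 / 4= 58 / 19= 3.05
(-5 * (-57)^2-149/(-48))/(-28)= 111373/192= 580.07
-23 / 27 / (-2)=23 / 54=0.43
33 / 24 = 11 / 8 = 1.38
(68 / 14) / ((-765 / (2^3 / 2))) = -8 / 315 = -0.03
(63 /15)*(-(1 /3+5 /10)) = -7 /2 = -3.50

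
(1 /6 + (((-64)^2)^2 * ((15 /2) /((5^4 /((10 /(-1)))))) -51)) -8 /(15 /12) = -301998473 /150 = -2013323.15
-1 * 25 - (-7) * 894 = 6233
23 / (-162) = -0.14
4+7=11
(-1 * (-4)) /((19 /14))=56 /19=2.95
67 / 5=13.40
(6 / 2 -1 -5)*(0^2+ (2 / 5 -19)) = 279 / 5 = 55.80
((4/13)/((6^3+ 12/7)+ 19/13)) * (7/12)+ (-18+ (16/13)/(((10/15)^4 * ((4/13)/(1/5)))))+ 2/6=-3258817/239340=-13.62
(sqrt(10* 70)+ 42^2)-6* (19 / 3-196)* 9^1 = 10* sqrt(7)+ 12006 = 12032.46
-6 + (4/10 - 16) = -108/5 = -21.60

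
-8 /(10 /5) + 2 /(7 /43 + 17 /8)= -2460 /787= -3.13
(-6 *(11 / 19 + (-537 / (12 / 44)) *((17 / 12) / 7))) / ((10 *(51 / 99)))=20957079 / 45220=463.45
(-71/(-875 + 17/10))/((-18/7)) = -35/1107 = -0.03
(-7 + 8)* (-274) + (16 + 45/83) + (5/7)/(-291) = -43529068/169071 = -257.46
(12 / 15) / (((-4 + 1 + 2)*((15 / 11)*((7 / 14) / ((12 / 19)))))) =-0.74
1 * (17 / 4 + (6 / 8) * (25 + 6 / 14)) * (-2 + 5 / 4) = -1959 / 112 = -17.49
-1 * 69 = -69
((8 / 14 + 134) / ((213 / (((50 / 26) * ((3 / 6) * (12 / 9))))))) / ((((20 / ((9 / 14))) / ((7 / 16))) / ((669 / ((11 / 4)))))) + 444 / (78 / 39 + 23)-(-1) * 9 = 419759367 / 14214200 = 29.53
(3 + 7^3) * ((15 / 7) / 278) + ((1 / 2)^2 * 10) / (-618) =3202555 / 1202628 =2.66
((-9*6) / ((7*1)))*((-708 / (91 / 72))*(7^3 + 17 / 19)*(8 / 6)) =23981557248 / 12103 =1981455.61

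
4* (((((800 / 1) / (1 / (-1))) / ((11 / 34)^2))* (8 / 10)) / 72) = -369920 / 1089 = -339.69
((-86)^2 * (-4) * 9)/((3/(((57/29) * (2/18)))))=-562096/29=-19382.62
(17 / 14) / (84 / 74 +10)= 629 / 5768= 0.11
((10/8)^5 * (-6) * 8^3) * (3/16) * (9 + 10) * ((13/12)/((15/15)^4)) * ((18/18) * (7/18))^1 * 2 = -5403125/192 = -28141.28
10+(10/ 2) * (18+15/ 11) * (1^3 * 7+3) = 10760/ 11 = 978.18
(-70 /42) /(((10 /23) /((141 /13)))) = -1081 /26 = -41.58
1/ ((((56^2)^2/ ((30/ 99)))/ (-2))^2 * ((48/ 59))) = 1475/ 315975456912310272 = 0.00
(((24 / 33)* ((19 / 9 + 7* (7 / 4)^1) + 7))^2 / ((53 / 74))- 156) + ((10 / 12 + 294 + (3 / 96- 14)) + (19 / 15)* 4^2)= 40069075073 / 83112480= 482.11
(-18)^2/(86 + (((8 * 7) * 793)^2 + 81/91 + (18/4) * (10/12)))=39312/239277893963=0.00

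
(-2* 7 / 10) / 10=-7 / 50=-0.14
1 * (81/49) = 81/49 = 1.65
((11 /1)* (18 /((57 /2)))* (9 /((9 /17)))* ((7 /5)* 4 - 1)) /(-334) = -25806 /15865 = -1.63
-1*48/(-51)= 16/17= 0.94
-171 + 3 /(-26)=-4449 /26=-171.12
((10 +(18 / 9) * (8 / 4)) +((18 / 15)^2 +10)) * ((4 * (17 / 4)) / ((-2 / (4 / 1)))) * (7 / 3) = -50456 / 25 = -2018.24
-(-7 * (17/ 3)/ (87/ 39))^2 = -2393209/ 7569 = -316.19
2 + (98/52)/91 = 683/338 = 2.02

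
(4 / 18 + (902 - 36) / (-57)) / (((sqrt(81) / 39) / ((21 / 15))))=-46592 / 513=-90.82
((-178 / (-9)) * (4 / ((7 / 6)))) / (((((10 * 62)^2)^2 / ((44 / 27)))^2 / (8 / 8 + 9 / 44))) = 51887 / 5222763556873707600000000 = 0.00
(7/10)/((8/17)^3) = 34391/5120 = 6.72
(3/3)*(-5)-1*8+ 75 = 62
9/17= 0.53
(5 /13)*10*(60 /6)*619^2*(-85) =-16284342500 /13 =-1252641730.77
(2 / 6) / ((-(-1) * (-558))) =-1 / 1674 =-0.00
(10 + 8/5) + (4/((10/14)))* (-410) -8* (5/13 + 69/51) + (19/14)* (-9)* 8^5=-3113616074/7735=-402536.01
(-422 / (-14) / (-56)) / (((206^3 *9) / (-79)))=16669 / 30841126848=0.00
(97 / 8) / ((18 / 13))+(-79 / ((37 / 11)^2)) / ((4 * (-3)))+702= 711.34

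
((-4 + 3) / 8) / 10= -1 / 80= -0.01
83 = 83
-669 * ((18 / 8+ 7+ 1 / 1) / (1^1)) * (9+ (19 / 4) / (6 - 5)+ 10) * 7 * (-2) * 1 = 18240285 / 8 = 2280035.62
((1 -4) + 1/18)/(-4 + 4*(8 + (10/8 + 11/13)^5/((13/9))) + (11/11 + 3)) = -0.02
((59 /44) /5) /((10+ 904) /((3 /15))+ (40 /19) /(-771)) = 864291 /14728095800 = 0.00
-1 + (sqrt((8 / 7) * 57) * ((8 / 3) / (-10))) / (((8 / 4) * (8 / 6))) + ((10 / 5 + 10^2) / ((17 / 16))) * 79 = 7583 - sqrt(798) / 35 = 7582.19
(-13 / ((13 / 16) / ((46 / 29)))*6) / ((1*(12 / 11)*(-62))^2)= -2783 / 83607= -0.03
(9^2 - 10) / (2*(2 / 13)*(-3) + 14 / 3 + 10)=2769 / 536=5.17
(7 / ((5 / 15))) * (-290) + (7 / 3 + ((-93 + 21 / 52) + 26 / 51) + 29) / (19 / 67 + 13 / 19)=-1827521791 / 297024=-6152.77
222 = 222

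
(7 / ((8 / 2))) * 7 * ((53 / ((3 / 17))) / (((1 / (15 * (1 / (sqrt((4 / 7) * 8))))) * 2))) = 220745 * sqrt(14) / 64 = 12905.50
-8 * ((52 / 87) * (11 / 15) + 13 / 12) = -15886 / 1305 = -12.17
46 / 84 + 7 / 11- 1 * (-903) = 904.18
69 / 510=23 / 170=0.14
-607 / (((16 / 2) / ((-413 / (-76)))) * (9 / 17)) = -4261747 / 5472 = -778.83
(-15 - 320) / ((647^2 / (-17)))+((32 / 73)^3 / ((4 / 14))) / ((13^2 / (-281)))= -13116238190017 / 27520976932657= -0.48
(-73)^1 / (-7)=73 / 7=10.43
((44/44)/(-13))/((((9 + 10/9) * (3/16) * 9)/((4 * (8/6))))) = -256/10647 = -0.02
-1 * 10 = -10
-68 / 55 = -1.24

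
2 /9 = 0.22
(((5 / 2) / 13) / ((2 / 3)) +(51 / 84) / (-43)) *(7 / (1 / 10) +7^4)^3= 4627561941331 / 1118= 4139143060.22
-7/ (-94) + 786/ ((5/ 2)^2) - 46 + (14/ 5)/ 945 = 1013137/ 12690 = 79.84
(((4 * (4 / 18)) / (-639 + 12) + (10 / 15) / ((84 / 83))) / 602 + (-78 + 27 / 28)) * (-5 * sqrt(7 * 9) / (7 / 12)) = 18318526610 * sqrt(7) / 9247623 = 5240.94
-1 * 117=-117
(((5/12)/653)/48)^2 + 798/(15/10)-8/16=75192512772121/141472272384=531.50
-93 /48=-31 /16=-1.94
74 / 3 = 24.67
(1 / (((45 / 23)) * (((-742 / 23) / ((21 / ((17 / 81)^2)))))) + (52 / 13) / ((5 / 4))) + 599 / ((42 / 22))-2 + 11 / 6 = 497349338 / 1608285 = 309.24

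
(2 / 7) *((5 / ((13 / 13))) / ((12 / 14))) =5 / 3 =1.67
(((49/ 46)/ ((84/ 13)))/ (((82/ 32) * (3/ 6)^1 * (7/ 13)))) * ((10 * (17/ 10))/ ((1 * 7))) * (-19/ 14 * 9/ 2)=-163761/ 46207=-3.54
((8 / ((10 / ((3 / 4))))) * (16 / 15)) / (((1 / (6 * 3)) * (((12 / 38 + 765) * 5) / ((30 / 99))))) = 1216 / 1332925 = 0.00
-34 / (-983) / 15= 34 / 14745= 0.00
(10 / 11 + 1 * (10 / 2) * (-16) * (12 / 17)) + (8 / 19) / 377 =-74422074 / 1339481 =-55.56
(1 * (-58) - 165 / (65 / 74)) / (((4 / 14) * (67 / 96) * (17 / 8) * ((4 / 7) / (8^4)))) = -3622305792 / 871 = -4158789.66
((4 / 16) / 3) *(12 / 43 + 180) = 646 / 43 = 15.02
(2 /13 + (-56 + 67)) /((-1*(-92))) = 145 /1196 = 0.12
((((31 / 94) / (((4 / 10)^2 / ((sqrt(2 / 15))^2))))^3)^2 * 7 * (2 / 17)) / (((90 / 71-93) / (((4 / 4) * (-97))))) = 668526014958265625 / 1781864304276214499328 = 0.00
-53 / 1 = -53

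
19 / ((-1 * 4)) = -19 / 4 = -4.75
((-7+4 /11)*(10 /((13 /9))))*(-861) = 5656770 /143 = 39557.83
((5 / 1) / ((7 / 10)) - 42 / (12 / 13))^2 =288369 / 196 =1471.27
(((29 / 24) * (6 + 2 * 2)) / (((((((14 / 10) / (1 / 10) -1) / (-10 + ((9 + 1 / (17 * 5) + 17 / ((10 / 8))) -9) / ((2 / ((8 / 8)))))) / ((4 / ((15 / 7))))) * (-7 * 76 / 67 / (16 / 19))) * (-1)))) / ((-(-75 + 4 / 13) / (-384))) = 90030848 / 29795135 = 3.02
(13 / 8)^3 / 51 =2197 / 26112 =0.08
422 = 422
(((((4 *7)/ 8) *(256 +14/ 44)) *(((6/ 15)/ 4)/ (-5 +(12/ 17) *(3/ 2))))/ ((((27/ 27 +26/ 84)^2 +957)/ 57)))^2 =284527994168908318689/ 155349925212303900100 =1.83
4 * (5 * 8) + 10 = 170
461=461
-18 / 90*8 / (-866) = 4 / 2165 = 0.00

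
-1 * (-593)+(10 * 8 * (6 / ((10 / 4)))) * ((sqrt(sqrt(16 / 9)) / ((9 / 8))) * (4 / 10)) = 2048 * sqrt(3) / 45+593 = 671.83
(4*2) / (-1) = -8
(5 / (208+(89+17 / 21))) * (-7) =-735 / 6254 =-0.12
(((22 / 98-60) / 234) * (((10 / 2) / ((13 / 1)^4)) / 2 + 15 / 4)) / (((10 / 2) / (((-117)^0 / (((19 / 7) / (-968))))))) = 30367535165 / 444437721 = 68.33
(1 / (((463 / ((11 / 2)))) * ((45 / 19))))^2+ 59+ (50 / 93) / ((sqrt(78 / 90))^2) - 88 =-19859062245857 / 699764726700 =-28.38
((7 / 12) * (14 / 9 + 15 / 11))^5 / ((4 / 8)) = 33882809484846343 / 1183183780483584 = 28.64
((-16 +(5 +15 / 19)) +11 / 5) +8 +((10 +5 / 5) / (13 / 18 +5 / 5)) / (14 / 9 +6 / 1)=83591 / 100130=0.83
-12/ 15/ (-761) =4/ 3805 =0.00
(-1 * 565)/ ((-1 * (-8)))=-565/ 8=-70.62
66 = 66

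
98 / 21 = 14 / 3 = 4.67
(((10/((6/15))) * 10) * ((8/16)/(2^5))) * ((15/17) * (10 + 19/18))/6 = 124375/19584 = 6.35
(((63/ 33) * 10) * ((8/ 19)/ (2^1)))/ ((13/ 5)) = 4200/ 2717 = 1.55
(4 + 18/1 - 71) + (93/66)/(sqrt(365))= -49 + 31 * sqrt(365)/8030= -48.93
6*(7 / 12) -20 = -16.50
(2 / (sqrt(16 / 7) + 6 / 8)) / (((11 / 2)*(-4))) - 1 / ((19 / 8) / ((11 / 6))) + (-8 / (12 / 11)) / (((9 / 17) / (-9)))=4999138 / 40337 - 64*sqrt(7) / 2123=123.85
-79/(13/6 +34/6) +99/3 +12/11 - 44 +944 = 477711/517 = 924.01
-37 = -37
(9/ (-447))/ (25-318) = 3/ 43657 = 0.00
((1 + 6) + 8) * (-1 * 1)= -15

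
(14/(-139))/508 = -7/35306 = -0.00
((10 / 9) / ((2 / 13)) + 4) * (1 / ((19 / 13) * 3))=1313 / 513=2.56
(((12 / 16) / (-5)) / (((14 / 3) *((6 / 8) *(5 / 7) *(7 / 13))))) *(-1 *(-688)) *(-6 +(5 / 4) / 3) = 74906 / 175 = 428.03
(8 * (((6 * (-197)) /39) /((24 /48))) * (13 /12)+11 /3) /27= -1565 /81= -19.32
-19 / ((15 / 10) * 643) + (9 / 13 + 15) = 15.67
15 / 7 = 2.14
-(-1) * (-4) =-4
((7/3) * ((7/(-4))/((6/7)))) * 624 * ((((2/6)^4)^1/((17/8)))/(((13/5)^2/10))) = -1372000/53703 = -25.55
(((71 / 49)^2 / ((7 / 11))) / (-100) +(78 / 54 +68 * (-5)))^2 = 26230704194493457681 / 228804951690000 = 114642.21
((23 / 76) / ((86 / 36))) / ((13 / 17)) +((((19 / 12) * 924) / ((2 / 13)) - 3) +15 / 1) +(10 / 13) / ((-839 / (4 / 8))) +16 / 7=594076753112 / 62377133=9523.95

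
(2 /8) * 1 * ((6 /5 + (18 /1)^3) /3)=4861 /10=486.10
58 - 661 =-603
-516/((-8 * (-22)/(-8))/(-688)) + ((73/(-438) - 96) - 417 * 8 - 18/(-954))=-19568.88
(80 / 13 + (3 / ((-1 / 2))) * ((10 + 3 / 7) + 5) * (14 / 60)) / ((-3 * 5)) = 1004 / 975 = 1.03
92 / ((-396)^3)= -0.00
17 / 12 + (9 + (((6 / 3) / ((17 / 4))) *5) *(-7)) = -1235 / 204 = -6.05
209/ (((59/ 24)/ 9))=45144/ 59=765.15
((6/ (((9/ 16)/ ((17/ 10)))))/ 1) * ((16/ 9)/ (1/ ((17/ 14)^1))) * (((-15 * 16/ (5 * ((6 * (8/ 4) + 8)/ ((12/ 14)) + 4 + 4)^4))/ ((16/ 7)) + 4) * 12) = 2888130821984/ 1537099515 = 1878.95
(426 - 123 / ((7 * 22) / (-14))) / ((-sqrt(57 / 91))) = -1603 * sqrt(5187) / 209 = -552.39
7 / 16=0.44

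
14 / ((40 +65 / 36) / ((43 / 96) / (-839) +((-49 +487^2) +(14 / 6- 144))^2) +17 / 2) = 54278985443170684 / 32955098307668361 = 1.65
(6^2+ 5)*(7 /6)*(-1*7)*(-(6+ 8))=14063 /3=4687.67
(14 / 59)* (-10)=-140 / 59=-2.37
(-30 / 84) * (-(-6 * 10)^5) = -1944000000 / 7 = -277714285.71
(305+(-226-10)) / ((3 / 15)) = 345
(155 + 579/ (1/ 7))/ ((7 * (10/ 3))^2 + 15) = 37872/ 5035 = 7.52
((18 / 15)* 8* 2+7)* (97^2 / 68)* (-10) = -1232579 / 34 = -36252.32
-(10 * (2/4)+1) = -6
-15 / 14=-1.07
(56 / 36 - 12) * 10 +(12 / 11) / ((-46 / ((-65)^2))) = -465970 / 2277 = -204.64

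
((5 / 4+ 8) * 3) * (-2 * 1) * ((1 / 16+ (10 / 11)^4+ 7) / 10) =-201402063 / 4685120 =-42.99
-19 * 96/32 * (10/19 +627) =-35769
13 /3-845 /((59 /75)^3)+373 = -836964097 /616137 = -1358.41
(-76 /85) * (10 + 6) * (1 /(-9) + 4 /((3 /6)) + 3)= -119168 /765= -155.78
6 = 6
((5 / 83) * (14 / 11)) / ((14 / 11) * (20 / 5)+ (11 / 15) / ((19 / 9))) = 0.01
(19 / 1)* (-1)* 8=-152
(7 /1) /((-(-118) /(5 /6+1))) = 77 /708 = 0.11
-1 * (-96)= 96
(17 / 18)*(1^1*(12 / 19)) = 0.60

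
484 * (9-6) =1452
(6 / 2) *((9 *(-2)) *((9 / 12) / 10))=-81 / 20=-4.05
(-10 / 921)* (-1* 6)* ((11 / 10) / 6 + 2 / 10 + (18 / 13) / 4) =569 / 11973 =0.05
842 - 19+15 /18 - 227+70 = 666.83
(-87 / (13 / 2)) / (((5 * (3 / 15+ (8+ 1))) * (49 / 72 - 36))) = 6264 / 760357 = 0.01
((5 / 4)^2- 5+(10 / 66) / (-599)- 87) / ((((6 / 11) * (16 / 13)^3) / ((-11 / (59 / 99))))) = 1641.49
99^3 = 970299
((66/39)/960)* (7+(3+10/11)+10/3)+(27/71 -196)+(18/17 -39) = -527675047/2259504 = -233.54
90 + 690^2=476190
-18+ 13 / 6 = -15.83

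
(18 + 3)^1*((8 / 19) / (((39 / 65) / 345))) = 96600 / 19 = 5084.21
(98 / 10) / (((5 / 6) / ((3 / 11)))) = 3.21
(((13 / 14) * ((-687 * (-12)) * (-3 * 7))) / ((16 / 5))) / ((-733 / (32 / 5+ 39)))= 18246033 / 5864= 3111.53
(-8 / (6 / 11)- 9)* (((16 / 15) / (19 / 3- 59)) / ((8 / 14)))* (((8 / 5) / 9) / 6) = 3976 / 159975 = 0.02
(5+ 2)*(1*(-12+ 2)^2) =700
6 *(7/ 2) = 21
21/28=3/4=0.75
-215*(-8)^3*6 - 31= 660449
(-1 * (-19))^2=361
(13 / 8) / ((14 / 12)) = 39 / 28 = 1.39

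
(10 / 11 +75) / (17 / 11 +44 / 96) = 20040 / 529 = 37.88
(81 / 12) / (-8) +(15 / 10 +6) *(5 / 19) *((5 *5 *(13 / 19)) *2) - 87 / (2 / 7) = -2747331 / 11552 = -237.82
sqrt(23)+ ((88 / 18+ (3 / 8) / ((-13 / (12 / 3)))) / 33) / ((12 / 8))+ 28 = sqrt(23)+ 325441 / 11583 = 32.89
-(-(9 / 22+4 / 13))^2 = -42025 / 81796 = -0.51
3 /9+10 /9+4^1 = 49 /9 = 5.44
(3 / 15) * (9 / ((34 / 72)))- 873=-73881 / 85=-869.19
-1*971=-971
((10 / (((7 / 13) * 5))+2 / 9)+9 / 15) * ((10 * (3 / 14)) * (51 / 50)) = 24293 / 2450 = 9.92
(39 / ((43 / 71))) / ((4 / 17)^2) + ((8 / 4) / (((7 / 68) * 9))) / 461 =23241492931 / 19981584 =1163.15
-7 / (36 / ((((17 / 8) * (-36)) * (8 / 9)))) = 119 / 9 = 13.22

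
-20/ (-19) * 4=80/ 19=4.21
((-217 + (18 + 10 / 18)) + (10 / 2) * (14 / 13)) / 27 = -22588 / 3159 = -7.15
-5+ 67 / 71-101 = -7459 / 71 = -105.06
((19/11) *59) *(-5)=-5605/11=-509.55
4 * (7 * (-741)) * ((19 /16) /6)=-32851 /8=-4106.38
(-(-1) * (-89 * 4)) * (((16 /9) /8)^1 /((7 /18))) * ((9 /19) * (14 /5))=-25632 /95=-269.81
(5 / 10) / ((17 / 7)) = 7 / 34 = 0.21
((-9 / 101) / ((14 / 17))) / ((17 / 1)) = -0.01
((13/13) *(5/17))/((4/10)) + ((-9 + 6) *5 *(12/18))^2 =100.74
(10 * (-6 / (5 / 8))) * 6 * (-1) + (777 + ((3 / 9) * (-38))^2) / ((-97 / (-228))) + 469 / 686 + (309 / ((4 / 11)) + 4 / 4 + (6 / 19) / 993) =1302405846523 / 358699404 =3630.91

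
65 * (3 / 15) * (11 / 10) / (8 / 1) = 143 / 80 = 1.79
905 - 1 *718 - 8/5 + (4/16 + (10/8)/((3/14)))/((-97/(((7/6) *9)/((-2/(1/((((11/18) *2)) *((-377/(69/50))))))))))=59662737549/321807200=185.40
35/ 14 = 5/ 2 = 2.50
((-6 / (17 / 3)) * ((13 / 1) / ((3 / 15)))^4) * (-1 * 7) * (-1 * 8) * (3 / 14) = -3855735000 / 17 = -226807941.18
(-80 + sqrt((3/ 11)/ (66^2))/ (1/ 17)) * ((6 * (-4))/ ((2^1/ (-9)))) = -8625.47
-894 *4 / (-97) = 3576 / 97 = 36.87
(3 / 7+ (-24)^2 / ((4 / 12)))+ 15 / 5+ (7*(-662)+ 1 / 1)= -2901.57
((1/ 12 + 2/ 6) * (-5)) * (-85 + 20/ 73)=154625/ 876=176.51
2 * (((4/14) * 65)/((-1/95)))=-24700/7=-3528.57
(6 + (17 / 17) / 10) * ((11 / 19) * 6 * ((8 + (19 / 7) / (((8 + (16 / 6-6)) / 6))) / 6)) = 377773 / 9310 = 40.58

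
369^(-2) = 1 /136161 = 0.00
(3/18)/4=1/24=0.04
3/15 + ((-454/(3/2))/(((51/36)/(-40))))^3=624123778944.23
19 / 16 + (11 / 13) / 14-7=-8375 / 1456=-5.75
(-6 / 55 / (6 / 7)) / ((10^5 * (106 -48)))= -7 / 319000000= -0.00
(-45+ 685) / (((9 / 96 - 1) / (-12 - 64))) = 1556480 / 29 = 53671.72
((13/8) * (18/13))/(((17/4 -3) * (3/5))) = 3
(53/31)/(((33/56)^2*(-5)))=-166208/168795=-0.98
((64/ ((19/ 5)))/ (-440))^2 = 64/ 43681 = 0.00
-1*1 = -1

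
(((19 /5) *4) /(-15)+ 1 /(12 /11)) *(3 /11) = -29 /1100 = -0.03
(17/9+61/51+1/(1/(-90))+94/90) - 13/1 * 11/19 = -150836/1615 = -93.40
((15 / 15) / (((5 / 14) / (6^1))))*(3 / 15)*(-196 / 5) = -16464 / 125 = -131.71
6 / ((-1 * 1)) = -6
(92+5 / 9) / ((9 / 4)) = 3332 / 81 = 41.14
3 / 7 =0.43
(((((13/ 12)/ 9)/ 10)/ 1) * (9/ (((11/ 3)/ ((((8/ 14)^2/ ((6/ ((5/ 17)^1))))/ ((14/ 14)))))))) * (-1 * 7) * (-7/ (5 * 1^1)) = 13/ 2805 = 0.00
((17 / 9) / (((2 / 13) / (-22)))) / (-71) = 3.80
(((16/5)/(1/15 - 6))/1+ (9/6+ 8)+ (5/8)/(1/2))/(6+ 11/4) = 727/623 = 1.17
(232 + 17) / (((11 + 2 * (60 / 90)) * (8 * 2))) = 747 / 592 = 1.26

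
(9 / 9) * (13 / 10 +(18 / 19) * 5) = 1147 / 190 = 6.04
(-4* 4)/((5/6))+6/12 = -187/10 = -18.70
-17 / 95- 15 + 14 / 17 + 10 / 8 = -84661 / 6460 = -13.11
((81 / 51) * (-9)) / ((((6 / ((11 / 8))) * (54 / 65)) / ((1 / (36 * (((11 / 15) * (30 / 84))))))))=-455 / 1088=-0.42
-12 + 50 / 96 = -551 / 48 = -11.48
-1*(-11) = 11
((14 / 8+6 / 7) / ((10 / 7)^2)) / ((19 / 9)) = 4599 / 7600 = 0.61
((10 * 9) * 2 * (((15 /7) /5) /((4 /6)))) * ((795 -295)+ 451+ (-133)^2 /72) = 3877245 /28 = 138473.04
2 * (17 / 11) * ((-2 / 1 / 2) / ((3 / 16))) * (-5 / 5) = 544 / 33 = 16.48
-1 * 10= -10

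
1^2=1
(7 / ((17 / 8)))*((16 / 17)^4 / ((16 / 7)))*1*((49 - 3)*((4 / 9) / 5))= 295436288 / 63893565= 4.62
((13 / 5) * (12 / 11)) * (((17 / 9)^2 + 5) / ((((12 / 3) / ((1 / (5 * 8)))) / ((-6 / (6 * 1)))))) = -4511 / 29700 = -0.15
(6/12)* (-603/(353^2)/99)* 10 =-335/1370699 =-0.00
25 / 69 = 0.36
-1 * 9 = -9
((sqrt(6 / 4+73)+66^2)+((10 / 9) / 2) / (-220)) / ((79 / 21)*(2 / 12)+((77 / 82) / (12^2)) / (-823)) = 6961.39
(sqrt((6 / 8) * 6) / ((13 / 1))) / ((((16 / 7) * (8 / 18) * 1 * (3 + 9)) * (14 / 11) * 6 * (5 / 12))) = 99 * sqrt(2) / 33280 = 0.00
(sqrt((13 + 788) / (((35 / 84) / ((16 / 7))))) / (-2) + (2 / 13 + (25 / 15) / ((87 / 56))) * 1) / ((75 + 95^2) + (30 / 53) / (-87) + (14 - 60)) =110293 / 814085298 - 4611 * sqrt(9345) / 121764895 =-0.00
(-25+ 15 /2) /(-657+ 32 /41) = 287 /10762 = 0.03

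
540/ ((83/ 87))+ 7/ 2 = 94541/ 166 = 569.52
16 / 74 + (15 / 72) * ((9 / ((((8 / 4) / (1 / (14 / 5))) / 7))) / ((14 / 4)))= 3671 / 4144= 0.89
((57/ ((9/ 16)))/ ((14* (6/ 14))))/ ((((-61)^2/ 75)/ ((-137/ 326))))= -260300/ 1819569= -0.14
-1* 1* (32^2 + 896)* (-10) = 19200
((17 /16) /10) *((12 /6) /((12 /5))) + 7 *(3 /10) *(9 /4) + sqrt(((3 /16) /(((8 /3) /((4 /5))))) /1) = 3 *sqrt(10) /40 + 4621 /960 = 5.05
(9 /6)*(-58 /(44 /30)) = -59.32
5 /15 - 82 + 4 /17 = -4153 /51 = -81.43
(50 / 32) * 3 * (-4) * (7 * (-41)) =21525 / 4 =5381.25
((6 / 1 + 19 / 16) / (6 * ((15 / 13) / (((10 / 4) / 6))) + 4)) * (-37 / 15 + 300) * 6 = 1334437 / 2144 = 622.41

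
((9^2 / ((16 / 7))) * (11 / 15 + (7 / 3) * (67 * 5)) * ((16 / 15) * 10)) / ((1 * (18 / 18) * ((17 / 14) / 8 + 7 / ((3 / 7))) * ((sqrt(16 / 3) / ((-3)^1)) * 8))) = -46580184 * sqrt(3) / 27695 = -2913.13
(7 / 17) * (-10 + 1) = -63 / 17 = -3.71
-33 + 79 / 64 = -2033 / 64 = -31.77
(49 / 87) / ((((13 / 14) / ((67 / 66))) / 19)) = 436639 / 37323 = 11.70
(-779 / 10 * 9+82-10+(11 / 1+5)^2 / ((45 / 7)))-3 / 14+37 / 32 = -1186085 / 2016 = -588.34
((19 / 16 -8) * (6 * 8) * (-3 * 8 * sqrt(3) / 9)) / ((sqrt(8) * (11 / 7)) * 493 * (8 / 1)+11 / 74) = -3161872 * sqrt(3) / 7495833376229+263660375552 * sqrt(6) / 7495833376229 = 0.09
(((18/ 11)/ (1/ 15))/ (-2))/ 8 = -135/ 88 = -1.53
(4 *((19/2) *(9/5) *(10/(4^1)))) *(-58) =-9918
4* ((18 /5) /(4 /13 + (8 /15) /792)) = 277992 /5953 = 46.70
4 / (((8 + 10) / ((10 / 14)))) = 10 / 63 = 0.16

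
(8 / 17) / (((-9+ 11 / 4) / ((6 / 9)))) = -64 / 1275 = -0.05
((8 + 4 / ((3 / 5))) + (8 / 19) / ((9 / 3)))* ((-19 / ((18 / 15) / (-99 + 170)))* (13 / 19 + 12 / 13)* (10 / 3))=-594745700 / 6669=-89180.64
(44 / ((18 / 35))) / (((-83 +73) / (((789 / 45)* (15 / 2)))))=-1125.06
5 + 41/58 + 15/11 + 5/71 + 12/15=1798547/226490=7.94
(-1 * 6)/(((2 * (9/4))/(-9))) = 12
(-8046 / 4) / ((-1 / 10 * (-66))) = -6705 / 22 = -304.77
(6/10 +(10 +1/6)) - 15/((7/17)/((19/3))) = -46189/210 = -219.95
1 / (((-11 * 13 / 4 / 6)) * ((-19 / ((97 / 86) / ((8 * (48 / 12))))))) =291 / 934648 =0.00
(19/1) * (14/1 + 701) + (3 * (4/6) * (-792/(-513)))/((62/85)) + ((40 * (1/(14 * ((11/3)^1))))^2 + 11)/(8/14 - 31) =481326544528/35420693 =13588.85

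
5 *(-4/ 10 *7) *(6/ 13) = -84/ 13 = -6.46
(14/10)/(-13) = -7/65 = -0.11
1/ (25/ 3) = 3/ 25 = 0.12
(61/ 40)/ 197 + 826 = 6508941/ 7880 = 826.01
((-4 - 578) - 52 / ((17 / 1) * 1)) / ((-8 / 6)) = 14919 / 34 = 438.79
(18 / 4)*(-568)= -2556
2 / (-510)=-0.00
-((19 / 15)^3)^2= -47045881 / 11390625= -4.13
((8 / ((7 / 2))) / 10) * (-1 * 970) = -1552 / 7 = -221.71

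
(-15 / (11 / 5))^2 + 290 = 40715 / 121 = 336.49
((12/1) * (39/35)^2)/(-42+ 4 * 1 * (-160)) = -9126/417725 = -0.02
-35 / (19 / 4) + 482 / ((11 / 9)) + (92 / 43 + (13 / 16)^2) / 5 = 4458186451 / 11503360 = 387.56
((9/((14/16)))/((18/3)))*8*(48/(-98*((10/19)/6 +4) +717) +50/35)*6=114913152/883715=130.03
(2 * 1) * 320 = 640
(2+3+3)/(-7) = -1.14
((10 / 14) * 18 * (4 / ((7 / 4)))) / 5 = 288 / 49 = 5.88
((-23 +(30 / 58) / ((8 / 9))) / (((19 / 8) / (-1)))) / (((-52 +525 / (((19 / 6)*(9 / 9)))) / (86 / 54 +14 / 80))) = 0.15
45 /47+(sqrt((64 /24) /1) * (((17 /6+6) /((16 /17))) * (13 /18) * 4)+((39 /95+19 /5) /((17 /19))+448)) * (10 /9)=553.16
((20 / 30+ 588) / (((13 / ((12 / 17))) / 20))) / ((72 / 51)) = 17660 / 39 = 452.82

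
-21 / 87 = -0.24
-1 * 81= -81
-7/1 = -7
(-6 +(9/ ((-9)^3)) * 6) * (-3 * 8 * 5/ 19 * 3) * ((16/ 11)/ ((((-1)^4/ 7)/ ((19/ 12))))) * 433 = 79533440/ 99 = 803368.08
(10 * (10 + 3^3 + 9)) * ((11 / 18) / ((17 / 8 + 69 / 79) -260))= -319792 / 292365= -1.09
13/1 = 13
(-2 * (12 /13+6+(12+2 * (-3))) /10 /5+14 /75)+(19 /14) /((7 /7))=14017 /13650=1.03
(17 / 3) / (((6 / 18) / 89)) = 1513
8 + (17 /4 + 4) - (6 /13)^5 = 24102941 /1485172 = 16.23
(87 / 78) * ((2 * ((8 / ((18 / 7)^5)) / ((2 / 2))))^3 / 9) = 137679283788347 / 385428199281182928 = 0.00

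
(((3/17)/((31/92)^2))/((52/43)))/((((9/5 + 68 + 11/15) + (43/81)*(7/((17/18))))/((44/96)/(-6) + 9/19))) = 370889835/54089293024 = 0.01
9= 9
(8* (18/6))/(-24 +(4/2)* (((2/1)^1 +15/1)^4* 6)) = 2/83519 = 0.00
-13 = -13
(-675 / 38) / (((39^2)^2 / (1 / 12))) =-25 / 39071448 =-0.00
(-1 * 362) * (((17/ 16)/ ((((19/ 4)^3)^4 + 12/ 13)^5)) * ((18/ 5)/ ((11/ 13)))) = -44419084970870226907557286799718671586561097728/ 1084664742343046237117426206394479374732251531849736629200930035523190933965234796875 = -0.00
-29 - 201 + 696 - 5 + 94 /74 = 17104 /37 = 462.27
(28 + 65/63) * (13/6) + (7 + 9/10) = 70.80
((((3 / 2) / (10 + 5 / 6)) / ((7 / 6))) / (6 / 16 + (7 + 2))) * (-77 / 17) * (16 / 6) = -4224 / 27625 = -0.15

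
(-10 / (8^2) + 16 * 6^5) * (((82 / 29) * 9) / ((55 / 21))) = 1208900.78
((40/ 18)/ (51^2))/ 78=10/ 912951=0.00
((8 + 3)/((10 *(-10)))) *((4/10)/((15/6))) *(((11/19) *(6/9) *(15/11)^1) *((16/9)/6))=-0.00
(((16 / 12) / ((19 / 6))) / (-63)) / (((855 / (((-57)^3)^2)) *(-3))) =3127704 / 35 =89362.97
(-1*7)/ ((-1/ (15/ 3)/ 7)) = 245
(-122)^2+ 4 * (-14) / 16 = 29761 / 2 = 14880.50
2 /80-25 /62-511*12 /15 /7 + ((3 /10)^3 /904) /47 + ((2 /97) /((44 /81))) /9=-82599554979921 /1405375576000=-58.77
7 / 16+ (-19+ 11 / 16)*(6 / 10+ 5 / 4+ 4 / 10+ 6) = -9641 / 64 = -150.64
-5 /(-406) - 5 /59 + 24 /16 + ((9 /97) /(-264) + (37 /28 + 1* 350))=36063494935 /102235672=352.75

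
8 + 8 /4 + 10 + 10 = 30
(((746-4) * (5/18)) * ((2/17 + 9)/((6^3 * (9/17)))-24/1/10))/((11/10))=-434.76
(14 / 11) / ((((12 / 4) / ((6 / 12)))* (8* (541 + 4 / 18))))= 21 / 428648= 0.00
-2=-2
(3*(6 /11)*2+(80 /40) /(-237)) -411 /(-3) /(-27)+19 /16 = -233611 /375408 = -0.62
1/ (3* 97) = 1/ 291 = 0.00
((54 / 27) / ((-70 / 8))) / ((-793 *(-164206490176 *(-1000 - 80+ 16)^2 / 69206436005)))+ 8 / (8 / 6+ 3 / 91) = 821321759054903631245 / 140271527533467679232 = 5.86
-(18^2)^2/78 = -17496/13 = -1345.85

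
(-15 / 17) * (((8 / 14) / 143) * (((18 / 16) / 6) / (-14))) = 45 / 952952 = 0.00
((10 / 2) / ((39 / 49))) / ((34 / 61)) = 14945 / 1326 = 11.27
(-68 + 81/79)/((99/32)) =-15392/711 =-21.65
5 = 5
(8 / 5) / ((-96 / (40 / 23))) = -2 / 69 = -0.03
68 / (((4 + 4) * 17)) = 1 / 2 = 0.50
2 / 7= 0.29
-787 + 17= -770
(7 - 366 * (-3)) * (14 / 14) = 1105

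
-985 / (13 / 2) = -1970 / 13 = -151.54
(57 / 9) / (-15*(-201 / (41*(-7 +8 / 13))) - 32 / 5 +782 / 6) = 323285 / 5738252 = 0.06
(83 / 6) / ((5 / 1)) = 83 / 30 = 2.77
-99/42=-2.36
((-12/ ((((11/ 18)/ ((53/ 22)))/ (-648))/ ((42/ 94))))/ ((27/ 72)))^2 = 43144487641350144/ 32341969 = 1334009306.65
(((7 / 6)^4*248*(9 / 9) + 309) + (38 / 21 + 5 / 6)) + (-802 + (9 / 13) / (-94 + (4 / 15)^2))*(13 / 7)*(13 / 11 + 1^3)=-2478.60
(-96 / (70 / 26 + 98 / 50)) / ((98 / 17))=-11050 / 3087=-3.58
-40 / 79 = -0.51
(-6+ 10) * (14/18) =28/9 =3.11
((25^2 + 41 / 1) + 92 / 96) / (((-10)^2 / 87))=464203 / 800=580.25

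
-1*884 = -884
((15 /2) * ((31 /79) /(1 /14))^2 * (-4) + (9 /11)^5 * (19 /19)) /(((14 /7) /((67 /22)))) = -60948502371357 /44225248804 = -1378.14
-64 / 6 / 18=-16 / 27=-0.59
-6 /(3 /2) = -4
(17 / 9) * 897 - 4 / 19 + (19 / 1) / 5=483908 / 285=1697.92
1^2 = 1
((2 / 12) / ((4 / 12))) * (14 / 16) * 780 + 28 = 1477 / 4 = 369.25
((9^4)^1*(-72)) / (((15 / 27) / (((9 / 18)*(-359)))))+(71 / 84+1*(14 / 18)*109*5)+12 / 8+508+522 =192315452407 / 1260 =152631311.43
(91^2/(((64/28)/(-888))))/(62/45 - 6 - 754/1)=4240.80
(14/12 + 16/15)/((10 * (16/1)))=67/4800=0.01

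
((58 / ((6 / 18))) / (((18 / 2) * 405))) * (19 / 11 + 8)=6206 / 13365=0.46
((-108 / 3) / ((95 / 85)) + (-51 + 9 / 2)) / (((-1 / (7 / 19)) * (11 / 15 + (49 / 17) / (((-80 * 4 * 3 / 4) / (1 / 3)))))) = 128134440 / 3222647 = 39.76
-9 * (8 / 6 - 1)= -3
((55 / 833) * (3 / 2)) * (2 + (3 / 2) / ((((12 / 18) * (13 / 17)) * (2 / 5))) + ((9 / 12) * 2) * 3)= 237765 / 173264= 1.37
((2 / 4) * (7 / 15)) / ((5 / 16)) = 56 / 75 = 0.75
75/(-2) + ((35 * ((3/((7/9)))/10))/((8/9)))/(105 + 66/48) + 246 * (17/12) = 529565/1702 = 311.14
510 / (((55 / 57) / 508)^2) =85521893472 / 605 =141358501.61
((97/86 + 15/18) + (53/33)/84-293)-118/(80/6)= -44679077/148995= -299.87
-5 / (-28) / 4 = 5 / 112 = 0.04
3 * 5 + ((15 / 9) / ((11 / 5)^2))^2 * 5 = 2054660 / 131769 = 15.59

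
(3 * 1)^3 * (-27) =-729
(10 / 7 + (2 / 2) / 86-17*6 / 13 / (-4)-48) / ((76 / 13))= -7.63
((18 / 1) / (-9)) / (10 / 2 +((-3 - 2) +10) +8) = -1 / 9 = -0.11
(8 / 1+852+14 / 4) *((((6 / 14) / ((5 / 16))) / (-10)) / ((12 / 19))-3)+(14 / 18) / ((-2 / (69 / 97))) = -141483883 / 50925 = -2778.28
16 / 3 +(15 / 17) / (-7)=1859 / 357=5.21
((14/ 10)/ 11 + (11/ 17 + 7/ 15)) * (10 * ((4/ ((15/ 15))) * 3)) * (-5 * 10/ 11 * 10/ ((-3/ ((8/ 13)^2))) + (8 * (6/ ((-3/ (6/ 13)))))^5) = -440658047383552/ 134779359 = -3269477.25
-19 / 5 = -3.80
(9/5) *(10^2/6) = 30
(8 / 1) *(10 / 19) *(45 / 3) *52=62400 / 19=3284.21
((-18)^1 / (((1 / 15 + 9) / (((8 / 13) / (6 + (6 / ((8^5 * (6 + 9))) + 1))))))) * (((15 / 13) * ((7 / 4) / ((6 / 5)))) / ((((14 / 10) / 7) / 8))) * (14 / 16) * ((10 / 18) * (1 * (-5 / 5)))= 3136000000 / 549165331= 5.71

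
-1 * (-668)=668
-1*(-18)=18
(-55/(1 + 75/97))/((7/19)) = -101365/1204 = -84.19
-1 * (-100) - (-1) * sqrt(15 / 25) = sqrt(15) / 5 + 100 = 100.77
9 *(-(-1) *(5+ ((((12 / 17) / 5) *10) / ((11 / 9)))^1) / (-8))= -10359 / 1496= -6.92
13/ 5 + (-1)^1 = 8/ 5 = 1.60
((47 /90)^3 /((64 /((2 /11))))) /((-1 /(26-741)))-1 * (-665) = 3103973699 /4665600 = 665.29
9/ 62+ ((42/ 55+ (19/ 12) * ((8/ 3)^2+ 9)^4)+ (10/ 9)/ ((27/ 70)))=14320738686109/ 134238060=106681.66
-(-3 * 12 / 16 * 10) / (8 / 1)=45 / 16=2.81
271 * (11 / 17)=2981 / 17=175.35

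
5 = 5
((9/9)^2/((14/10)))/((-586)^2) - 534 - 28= -1350919859/2403772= -562.00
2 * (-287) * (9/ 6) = -861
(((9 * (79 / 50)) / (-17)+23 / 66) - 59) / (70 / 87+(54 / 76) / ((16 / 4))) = -3677678152 / 60723575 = -60.56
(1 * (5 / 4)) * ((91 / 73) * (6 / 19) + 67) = 467375 / 5548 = 84.24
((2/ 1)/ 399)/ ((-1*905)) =-2/ 361095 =-0.00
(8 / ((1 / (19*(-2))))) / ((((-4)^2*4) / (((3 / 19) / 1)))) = -3 / 4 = -0.75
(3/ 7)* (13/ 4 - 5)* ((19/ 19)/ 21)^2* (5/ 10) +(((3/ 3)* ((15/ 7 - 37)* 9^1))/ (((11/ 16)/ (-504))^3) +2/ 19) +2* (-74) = 3675756850014704359/ 29739864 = 123596962313.44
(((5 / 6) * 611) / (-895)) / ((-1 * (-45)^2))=611 / 2174850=0.00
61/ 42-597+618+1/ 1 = 985/ 42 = 23.45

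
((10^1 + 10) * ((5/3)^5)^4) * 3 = 1907348632812500/1162261467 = 1641066.74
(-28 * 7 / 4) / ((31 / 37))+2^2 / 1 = -1689 / 31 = -54.48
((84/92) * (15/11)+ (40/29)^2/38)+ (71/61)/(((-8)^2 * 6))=1.30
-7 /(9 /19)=-133 /9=-14.78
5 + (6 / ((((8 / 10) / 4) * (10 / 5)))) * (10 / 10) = 20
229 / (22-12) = 22.90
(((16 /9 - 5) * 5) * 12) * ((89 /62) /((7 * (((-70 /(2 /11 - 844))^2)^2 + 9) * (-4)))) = 831171929615235 /754724829273716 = 1.10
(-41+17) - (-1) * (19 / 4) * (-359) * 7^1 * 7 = -334325 / 4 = -83581.25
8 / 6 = 4 / 3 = 1.33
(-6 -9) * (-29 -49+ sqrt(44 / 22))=1170 -15 * sqrt(2)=1148.79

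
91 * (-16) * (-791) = 1151696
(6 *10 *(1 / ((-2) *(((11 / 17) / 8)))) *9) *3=-110160 / 11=-10014.55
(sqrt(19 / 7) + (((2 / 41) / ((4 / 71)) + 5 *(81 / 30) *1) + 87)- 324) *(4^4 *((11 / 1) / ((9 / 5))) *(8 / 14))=-73441280 / 369 + 56320 *sqrt(133) / 441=-197555.04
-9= -9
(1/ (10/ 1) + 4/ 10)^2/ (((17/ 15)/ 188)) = 705/ 17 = 41.47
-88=-88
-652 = -652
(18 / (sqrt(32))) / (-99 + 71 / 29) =-261 * sqrt(2) / 11200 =-0.03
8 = 8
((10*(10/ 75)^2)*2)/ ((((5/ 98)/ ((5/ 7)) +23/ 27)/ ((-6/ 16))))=-252/ 1745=-0.14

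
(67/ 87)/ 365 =0.00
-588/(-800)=147/200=0.74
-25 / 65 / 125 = -1 / 325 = -0.00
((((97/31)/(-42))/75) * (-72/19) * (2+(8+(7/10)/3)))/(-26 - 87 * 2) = -0.00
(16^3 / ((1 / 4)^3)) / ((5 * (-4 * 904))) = -8192 / 565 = -14.50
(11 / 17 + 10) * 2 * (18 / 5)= 76.66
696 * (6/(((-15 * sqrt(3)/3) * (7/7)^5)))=-1392 * sqrt(3)/5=-482.20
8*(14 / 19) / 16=7 / 19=0.37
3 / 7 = 0.43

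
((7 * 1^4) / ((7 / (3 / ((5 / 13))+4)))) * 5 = 59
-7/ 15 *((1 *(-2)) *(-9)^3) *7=-23814/ 5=-4762.80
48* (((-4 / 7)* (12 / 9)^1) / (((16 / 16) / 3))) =-768 / 7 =-109.71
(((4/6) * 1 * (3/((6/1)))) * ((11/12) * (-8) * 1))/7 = -22/63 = -0.35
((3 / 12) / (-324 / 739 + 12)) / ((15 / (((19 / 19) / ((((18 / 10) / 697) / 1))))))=515083 / 922752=0.56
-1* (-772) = 772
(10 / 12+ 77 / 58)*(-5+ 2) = -188 / 29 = -6.48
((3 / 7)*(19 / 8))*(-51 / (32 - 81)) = 2907 / 2744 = 1.06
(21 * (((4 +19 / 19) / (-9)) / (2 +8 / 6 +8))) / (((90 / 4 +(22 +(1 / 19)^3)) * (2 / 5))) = -1200325 / 20755402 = -0.06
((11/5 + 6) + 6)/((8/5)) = 71/8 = 8.88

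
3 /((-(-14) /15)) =45 /14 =3.21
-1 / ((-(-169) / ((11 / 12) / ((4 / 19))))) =-209 / 8112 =-0.03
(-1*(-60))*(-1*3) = -180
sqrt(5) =2.24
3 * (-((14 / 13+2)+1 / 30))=-1213 / 130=-9.33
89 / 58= 1.53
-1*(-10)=10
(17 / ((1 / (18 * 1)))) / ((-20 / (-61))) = 9333 / 10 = 933.30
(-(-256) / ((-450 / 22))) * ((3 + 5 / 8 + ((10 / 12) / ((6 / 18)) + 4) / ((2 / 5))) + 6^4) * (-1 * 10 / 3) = 2470336 / 45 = 54896.36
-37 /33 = -1.12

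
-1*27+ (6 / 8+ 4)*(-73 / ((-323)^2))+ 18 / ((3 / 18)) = 1779011 / 21964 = 81.00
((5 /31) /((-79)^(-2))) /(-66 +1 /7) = -218435 /14291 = -15.28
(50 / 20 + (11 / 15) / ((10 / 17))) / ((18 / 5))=281 / 270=1.04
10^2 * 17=1700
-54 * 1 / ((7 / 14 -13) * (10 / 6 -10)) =-324 / 625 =-0.52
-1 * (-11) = 11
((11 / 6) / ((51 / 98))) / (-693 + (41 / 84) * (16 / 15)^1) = -18865 / 3708227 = -0.01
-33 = -33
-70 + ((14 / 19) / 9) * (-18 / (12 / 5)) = -4025 / 57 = -70.61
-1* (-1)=1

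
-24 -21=-45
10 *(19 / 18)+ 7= 158 / 9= 17.56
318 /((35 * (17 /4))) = 1272 /595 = 2.14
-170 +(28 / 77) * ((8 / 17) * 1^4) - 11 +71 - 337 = -446.83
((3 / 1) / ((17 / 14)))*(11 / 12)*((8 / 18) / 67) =154 / 10251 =0.02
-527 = -527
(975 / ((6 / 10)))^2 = 2640625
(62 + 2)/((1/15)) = 960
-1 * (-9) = 9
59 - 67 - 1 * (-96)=88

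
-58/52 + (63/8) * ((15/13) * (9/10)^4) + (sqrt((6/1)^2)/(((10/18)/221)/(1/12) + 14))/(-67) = 313705260893/64816336000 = 4.84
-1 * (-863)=863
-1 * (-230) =230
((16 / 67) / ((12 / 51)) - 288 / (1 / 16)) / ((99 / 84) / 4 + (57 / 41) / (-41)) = -58113541696 / 3288963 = -17669.26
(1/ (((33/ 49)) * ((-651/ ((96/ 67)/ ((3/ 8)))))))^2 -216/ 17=-9132602124376/ 718773908193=-12.71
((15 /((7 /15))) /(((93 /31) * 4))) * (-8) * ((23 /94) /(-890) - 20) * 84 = 36000.49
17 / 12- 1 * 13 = -139 / 12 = -11.58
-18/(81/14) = -28/9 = -3.11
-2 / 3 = -0.67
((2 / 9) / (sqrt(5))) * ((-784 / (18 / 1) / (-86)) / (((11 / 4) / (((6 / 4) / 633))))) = 784 * sqrt(5) / 40420215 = 0.00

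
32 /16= 2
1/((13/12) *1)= 12/13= 0.92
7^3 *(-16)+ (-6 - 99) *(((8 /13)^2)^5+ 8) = -872481279311992 /137858491849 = -6328.82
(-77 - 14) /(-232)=91 /232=0.39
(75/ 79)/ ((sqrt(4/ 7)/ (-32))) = -1200*sqrt(7)/ 79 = -40.19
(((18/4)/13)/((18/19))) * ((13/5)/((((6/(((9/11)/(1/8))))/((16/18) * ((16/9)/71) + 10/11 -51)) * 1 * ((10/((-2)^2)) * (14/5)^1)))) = -7.41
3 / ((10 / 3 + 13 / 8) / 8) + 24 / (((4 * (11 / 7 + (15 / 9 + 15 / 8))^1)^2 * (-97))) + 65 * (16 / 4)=2255735548828 / 8517360383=264.84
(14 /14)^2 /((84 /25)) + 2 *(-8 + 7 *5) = 4561 /84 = 54.30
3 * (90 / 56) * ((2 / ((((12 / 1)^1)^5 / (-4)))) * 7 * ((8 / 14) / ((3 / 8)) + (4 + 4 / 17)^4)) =-88597445 / 252567504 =-0.35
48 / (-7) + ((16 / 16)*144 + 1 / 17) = 16327 / 119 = 137.20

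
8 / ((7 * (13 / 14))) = 16 / 13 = 1.23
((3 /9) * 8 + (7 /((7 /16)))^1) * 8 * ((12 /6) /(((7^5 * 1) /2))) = 256 /7203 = 0.04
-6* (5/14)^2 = -75/98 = -0.77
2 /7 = 0.29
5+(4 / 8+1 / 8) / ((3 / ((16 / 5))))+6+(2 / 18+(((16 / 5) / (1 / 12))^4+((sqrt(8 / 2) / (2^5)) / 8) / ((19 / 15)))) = 29744957212823 / 13680000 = 2174338.98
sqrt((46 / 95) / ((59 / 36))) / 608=3*sqrt(257830) / 1703920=0.00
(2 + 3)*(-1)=-5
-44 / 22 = -2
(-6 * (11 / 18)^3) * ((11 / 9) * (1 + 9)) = -73205 / 4374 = -16.74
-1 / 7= -0.14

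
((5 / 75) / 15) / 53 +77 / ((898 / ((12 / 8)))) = 2756471 / 21417300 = 0.13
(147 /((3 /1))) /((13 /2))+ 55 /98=10319 /1274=8.10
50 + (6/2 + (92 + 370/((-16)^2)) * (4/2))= 15353/64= 239.89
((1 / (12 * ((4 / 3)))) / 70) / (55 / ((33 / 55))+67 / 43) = 129 / 13469120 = 0.00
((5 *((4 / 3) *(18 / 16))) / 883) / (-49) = -15 / 86534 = -0.00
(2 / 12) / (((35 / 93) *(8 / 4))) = 31 / 140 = 0.22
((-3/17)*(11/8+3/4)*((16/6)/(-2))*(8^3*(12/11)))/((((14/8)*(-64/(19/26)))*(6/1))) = -304/1001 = -0.30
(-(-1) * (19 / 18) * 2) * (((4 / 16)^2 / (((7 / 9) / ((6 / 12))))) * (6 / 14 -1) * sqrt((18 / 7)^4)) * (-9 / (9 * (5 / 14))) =1539 / 1715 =0.90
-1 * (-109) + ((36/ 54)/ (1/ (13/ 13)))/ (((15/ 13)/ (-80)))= 565/ 9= 62.78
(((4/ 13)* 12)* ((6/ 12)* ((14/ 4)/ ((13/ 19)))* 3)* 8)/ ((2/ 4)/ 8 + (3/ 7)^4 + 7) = 1471486464/ 46070921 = 31.94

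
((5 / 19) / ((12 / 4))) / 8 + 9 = 4109 / 456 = 9.01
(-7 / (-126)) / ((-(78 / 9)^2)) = -1 / 1352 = -0.00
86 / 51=1.69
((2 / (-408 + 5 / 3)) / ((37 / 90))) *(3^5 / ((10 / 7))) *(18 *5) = -8266860 / 45103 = -183.29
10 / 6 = 5 / 3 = 1.67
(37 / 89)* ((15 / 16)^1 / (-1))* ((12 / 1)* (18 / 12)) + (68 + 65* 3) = 182261 / 712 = 255.98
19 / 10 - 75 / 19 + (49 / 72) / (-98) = -28103 / 13680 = -2.05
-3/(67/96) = -288/67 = -4.30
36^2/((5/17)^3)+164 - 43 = 6382373/125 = 51058.98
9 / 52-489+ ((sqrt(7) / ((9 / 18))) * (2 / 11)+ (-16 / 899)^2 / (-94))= -965552083949 / 1975243244+ 4 * sqrt(7) / 11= -487.86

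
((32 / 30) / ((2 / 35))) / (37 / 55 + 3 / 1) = 1540 / 303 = 5.08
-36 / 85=-0.42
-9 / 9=-1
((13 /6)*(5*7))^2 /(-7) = -29575 /36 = -821.53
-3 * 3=-9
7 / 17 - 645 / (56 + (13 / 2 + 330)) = -3287 / 2669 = -1.23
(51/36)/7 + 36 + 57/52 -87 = -27137/546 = -49.70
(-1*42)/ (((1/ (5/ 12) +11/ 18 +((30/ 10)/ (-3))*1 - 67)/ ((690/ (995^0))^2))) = 1799658000/ 5849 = 307686.44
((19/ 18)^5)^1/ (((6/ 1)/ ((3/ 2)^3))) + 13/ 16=5205475/ 3359232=1.55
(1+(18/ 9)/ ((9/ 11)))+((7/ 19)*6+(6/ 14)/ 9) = 6826/ 1197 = 5.70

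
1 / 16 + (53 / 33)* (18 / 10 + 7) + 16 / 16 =3647 / 240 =15.20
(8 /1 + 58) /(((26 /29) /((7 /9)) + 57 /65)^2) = 3830376550 /239073987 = 16.02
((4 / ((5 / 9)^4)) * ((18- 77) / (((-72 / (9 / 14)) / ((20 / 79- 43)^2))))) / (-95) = -4414526931771 / 10375662500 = -425.47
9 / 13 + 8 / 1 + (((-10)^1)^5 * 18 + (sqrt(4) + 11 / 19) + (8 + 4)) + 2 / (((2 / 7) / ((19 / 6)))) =-2667532661 / 1482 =-1799954.56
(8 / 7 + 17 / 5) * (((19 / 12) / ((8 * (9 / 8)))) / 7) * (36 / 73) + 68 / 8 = 306059 / 35770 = 8.56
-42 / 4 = -21 / 2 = -10.50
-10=-10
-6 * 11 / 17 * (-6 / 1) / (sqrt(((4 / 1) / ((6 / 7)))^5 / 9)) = 2673 * sqrt(42) / 11662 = 1.49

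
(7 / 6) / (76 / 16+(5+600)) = 14 / 7317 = 0.00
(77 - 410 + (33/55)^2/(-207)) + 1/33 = -6318133/18975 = -332.97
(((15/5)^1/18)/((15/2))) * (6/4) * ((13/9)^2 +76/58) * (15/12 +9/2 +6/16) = 390971/563760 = 0.69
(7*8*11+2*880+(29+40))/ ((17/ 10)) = 24450/ 17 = 1438.24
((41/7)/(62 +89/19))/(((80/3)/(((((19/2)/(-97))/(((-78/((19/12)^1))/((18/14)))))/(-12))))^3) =-36648741299/818698354658881732345856000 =-0.00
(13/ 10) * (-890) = -1157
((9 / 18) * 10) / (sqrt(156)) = 5 * sqrt(39) / 78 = 0.40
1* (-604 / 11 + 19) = -395 / 11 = -35.91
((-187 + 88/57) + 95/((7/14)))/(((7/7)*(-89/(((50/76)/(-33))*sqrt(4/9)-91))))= 44339764/9542313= 4.65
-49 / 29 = -1.69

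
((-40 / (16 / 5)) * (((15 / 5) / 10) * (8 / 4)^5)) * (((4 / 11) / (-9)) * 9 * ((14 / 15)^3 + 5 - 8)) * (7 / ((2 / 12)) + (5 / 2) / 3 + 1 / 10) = -13827968 / 3375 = -4097.18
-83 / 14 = -5.93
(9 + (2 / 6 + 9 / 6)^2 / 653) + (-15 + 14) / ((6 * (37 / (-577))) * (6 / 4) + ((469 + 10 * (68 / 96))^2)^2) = 130118547586515495121261 / 14449352678975772693972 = 9.01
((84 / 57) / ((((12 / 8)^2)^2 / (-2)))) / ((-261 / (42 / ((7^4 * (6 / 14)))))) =0.00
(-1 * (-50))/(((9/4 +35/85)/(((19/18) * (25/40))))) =40375/3258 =12.39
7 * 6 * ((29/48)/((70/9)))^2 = 22707/89600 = 0.25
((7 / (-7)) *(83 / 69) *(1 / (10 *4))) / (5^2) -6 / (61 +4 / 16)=-0.10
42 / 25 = 1.68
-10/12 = -5/6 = -0.83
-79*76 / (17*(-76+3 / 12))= 4.66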